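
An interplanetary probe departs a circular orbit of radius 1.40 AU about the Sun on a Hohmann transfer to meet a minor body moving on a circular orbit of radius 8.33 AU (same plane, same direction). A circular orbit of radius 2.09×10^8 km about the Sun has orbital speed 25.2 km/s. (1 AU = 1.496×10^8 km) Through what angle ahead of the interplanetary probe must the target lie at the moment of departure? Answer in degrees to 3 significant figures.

From the circular-orbit relation v² = μ/r at r = 2.09×10^8 km: μ = v²r = (25.2)² × 2.09×10^8 = 1.32723×10^11 km³/s².
In km: r₁ = 1.40 × 1.496×10^8 = 2.0944×10^8 km; r₂ = 8.33 × 1.496×10^8 = 1.246168×10^9 km.
The Hohmann ellipse has a_t = (r₁ + r₂)/2 = 7.27804×10^8 km.
The half-period of the transfer ellipse is t = π√(a_t³/μ) = 1.6932×10^8 s.
The target's mean motion on its circular orbit is ω₂ = √(μ/r₂³) = 8.2815×10^-9 rad/s.
Angle swept by the target during transfer: ω₂·t = 1.4022 rad = 80.34°.
Arrival is 180° from departure on the ellipse, so φ = 180° − 80.34° = 99.7°.

φ = 99.7°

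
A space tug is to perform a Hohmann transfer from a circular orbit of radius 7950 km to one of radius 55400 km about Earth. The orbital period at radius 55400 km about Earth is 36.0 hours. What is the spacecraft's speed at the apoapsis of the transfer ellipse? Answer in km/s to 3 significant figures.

v = 1.35 km/s

From Kepler's third law T² = 4π²r³/μ at r = 55400 km, T = 36.0 hours = 36.0 × 3600 s = 1.296×10^5 s: μ = 4π²r³/T² = 3.99649×10^5 km³/s².
The Hohmann ellipse has a_t = (r₁ + r₂)/2 = 31675 km.
At apoapsis, r = 55400 km.
Vis-viva: v = √[μ(2/r − 1/a_t)] = √[3.99649×10^5 × (2/55400 − 1/31675)] = 1.346 km/s.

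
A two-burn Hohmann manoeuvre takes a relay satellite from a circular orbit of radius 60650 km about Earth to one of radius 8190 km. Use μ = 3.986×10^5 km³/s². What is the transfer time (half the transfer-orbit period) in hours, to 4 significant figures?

t = 8.827 hours

The Hohmann ellipse has a_t = (r₁ + r₂)/2 = 34420 km.
Half the transfer-orbit period gives t = π√(a_t³/μ) = 31776 s.
Converting: 31776 s ÷ 3600 s/hour = 8.827 hours.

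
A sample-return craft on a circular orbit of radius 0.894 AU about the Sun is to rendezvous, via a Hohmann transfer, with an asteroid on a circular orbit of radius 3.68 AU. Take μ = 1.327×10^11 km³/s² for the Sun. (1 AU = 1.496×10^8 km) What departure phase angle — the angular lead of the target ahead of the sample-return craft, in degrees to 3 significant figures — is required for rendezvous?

In km: r₁ = 0.894 × 1.496×10^8 = 1.337424×10^8 km; r₂ = 3.68 × 1.496×10^8 = 5.50528×10^8 km.
Transfer-ellipse semi-major axis a_t = (r₁ + r₂)/2 = (1.337424×10^8 + 5.50528×10^8)/2 = 3.421352×10^8 km.
Transfer time t = π√(a_t³/μ) = 5.45772×10^7 s.
The target's mean motion on its circular orbit is ω₂ = √(μ/r₂³) = 2.82011×10^-8 rad/s.
Angle swept by the target during transfer: ω₂·t = 1.53914 rad = 88.19°.
Arrival is 180° from departure on the ellipse, so φ = 180° − 88.19° = 91.8°.

φ = 91.8°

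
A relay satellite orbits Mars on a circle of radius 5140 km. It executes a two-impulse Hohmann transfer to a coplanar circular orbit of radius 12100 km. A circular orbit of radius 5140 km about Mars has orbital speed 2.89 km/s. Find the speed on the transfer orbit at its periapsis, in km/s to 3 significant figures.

From the circular-orbit relation v² = μ/r at r = 5140 km: μ = v²r = (2.89)² × 5140 = 42929.8 km³/s².
The Hohmann ellipse has a_t = (r₁ + r₂)/2 = 8620 km.
The periapsis of the transfer ellipse is at r = 5140 km.
From the vis-viva equation, v = √[μ(2/r − 1/a_t)] = 3.424 km/s.

v = 3.42 km/s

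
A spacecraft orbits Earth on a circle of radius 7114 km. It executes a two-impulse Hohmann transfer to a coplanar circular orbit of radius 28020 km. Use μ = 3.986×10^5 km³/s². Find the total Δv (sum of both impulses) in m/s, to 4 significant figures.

Semi-major axis of the transfer orbit: a_t = (7114 + 28020)/2 = 17567 km.
At r₁ the circular-orbit speed is v₁ = √(μ/r₁) = 7.4853 km/s.
On the transfer ellipse at r₁, v² = μ(2/r − 1/a) gives v_p = √[μ(2/r₁ − 1/a_t)] = 9.4536 km/s.
First burn Δv₁ = |v_p − v₁| = 1.968 km/s.
At r₂, v₂ = √(μ/r₂) = 3.772 km/s.
Transfer-orbit speed at r₂: v_a = √[μ(2/r₂ − 1/a_t)] = 2.400 km/s.
Second burn Δv₂ = |v₂ − v_a| = 1.372 km/s.
Total Δv = Δv₁ + Δv₂ = 3.340 km/s.

Δv = 3340 m/s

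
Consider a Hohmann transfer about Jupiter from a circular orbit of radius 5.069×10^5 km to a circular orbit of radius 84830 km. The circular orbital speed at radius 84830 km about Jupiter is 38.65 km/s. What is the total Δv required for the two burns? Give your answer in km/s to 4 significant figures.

From the circular-orbit relation v² = μ/r at r = 84830 km: μ = v²r = (38.65)² × 84830 = 1.26721×10^8 km³/s².
Semi-major axis of the transfer orbit: a_t = (5.069×10^5 + 84830)/2 = 2.95865×10^5 km.
At r₁ the circular-orbit speed is v₁ = √(μ/r₁) = 15.81114 km/s.
On the transfer ellipse at r₁, vis-viva equation gives v_a = √[μ(2/r₁ − 1/a_t)] = 8.466249 km/s.
First burn Δv₁ = |v_a − v₁| = 7.3449 km/s.
At r₂, v₂ = √(μ/r₂) = 38.65 km/s.
Transfer-orbit speed at r₂: v_p = √[μ(2/r₂ − 1/a_t)] = 50.59 km/s.
Second burn Δv₂ = |v₂ − v_p| = 11.940 km/s.
Total Δv = Δv₁ + Δv₂ = 19.28 km/s.

Δv = 19.28 km/s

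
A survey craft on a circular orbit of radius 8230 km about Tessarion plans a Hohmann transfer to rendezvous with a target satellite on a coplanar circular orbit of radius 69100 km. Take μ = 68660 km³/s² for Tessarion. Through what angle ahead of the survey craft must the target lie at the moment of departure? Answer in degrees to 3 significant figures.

φ = 105°

Semi-major axis of the transfer orbit: a_t = (8230 + 69100)/2 = 38665 km.
Transfer time t = π√(a_t³/μ) = 91150 s.
Target angular speed ω₂ = √(μ/r₂³) = 1.443×10^-5 rad/s.
Angle swept by the target during transfer: ω₂·t = 1.315 rad = 75.34°.
The survey craft traverses 180° on the transfer ellipse, so the target must lead by 180° − 75.34° = 105°.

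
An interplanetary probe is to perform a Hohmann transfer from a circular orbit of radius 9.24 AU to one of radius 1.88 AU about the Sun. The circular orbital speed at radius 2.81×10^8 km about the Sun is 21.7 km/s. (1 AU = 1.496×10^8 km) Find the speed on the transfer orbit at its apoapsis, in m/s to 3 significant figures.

v = 5690 m/s

From the circular-orbit relation v² = μ/r at r = 2.81×10^8 km: μ = v²r = (21.7)² × 2.81×10^8 = 1.32320×10^11 km³/s².
In km: r₁ = 9.24 × 1.496×10^8 = 1.382304×10^9 km; r₂ = 1.88 × 1.496×10^8 = 2.81248×10^8 km.
Transfer-ellipse semi-major axis a_t = (r₁ + r₂)/2 = (1.382304×10^9 + 2.81248×10^8)/2 = 8.31776×10^8 km.
The apoapsis of the transfer ellipse is at r = 1.382304×10^9 km.
Vis-viva: v = √[μ(2/r − 1/a_t)] = √[1.32320×10^11 × (2/1.382304×10^9 − 1/8.31776×10^8)] = 5.689 km/s.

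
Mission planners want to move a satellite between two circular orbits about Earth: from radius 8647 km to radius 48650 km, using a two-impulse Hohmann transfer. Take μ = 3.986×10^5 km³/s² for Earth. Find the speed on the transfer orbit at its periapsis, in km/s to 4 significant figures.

Semi-major axis of the transfer orbit: a_t = (8647 + 48650)/2 = 28648.5 km.
At periapsis, r = 8647 km.
Vis-viva: v = √[μ(2/r − 1/a_t)] = √[3.986×10^5 × (2/8647 − 1/28648.5)] = 8.848 km/s.

v = 8.848 km/s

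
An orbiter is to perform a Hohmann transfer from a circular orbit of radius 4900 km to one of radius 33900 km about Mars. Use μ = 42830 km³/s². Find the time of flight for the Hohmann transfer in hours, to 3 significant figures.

t = 11.4 hours

Transfer-ellipse semi-major axis a_t = (r₁ + r₂)/2 = (4900 + 33900)/2 = 19400 km.
By Kepler's third law the transfer-orbit period is T = 2π√(a_t³/μ), so t = T/2 = 41020 s.
Converting: 41020 s ÷ 3600 s/hour = 11.4 hours.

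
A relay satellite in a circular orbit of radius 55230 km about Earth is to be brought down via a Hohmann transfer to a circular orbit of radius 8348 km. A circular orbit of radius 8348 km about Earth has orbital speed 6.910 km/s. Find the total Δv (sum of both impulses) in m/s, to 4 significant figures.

From the circular-orbit relation v² = μ/r at r = 8348 km: μ = v²r = (6.910)² × 8348 = 3.98601×10^5 km³/s².
The Hohmann ellipse has a_t = (r₁ + r₂)/2 = 31789 km.
At r₁ the circular-orbit speed is v₁ = √(μ/r₁) = 2.6865 km/s.
On the transfer ellipse at r₁, vis-viva gives v_a = √[μ(2/r₁ − 1/a_t)] = 1.3767 km/s.
First burn Δv₁ = |v_a − v₁| = 1.310 km/s.
Circular speed at r₂: v₂ = √(μ/r₂) = 6.910 km/s.
Transfer-orbit speed at r₂: v_p = √[μ(2/r₂ − 1/a_t)] = 9.108 km/s.
Second burn Δv₂ = |v₂ − v_p| = 2.198 km/s.
Δv = Δv₁ + Δv₂ = 1.310 + 2.198 = 3.508 km/s.

Δv = 3508 m/s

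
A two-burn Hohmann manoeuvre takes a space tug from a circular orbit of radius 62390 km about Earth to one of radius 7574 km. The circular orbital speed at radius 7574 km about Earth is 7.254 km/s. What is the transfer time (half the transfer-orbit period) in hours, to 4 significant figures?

From the circular-orbit relation v² = μ/r at r = 7574 km: μ = v²r = (7.254)² × 7574 = 3.98548×10^5 km³/s².
Semi-major axis of the transfer orbit: a_t = (62390 + 7574)/2 = 34982 km.
Half the transfer-orbit period gives t = π√(a_t³/μ) = 32560 s.
Converting: 32560 s ÷ 3600 s/hour = 9.044 hours.

t = 9.044 hours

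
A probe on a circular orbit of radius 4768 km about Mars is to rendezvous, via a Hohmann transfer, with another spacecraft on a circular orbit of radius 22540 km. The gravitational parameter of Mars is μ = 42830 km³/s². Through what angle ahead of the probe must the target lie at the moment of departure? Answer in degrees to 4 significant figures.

φ = 95.13°

Semi-major axis of the transfer orbit: a_t = (4768 + 22540)/2 = 13654 km.
Transfer time t = π√(a_t³/μ) = 24220 s.
The target's mean motion on its circular orbit is ω₂ = √(μ/r₂³) = 6.1157×10^-5 rad/s.
Angle swept by the target during transfer: ω₂·t = 1.4812 rad = 84.87°.
The probe traverses 180° on the transfer ellipse, so the target must lead by 180° − 84.87° = 95.13°.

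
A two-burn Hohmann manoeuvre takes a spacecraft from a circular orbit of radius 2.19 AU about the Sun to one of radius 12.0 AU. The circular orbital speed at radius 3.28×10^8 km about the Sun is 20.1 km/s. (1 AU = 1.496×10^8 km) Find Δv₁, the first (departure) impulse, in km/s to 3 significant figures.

From the circular-orbit relation v² = μ/r at r = 3.28×10^8 km: μ = v²r = (20.1)² × 3.28×10^8 = 1.32515×10^11 km³/s².
In km: r₁ = 2.19 × 1.496×10^8 = 3.27624×10^8 km; r₂ = 12.0 × 1.496×10^8 = 1.7952×10^9 km.
Transfer-ellipse semi-major axis a_t = (r₁ + r₂)/2 = (3.27624×10^8 + 1.7952×10^9)/2 = 1.061412×10^9 km.
On the circular orbit at r = 3.27624×10^8 km, v_c = √(μ/r) = 20.1115 km/s.
Vis-viva on the transfer ellipse at r = 3.27624×10^8 km gives v_t = √[μ(2/r − 1/a_t)] = 26.1553 km/s.
Δv₁ = |v_t − v_c| = |26.1553 − 20.1115| = 6.044 km/s.

Δv₁ = 6.04 km/s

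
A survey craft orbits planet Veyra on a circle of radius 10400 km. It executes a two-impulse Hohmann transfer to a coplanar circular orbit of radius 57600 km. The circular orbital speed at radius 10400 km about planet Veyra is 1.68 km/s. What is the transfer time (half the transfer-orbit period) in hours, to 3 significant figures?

From the circular-orbit relation v² = μ/r at r = 10400 km: μ = v²r = (1.68)² × 10400 = 29353.0 km³/s².
The Hohmann ellipse has a_t = (r₁ + r₂)/2 = 34000 km.
By Kepler's third law the transfer-orbit period is T = 2π√(a_t³/μ), so t = T/2 = 1.150×10^5 s.
Converting: 1.150×10^5 s ÷ 3600 s/hour = 31.9 hours.

t = 31.9 hours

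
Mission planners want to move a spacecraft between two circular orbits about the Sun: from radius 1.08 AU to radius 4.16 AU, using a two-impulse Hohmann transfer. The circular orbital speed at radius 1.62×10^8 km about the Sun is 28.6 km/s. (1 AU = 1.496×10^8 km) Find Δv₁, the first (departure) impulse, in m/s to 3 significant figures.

From the circular-orbit relation v² = μ/r at r = 1.62×10^8 km: μ = v²r = (28.6)² × 1.62×10^8 = 1.32510×10^11 km³/s².
In km: r₁ = 1.08 × 1.496×10^8 = 1.61568×10^8 km; r₂ = 4.16 × 1.496×10^8 = 6.22336×10^8 km.
The Hohmann ellipse has a_t = (r₁ + r₂)/2 = 3.91952×10^8 km.
On the circular orbit at r = 1.61568×10^8 km, v_c = √(μ/r) = 28.638 km/s.
Transfer-orbit speed at the same r (vis-viva, a = a_t): v_t = √[μ(2/r − 1/a_t)] = 36.086 km/s.
Δv₁ = |v_t − v_c| = |36.086 − 28.638| = 7.448 km/s.

Δv₁ = 7450 m/s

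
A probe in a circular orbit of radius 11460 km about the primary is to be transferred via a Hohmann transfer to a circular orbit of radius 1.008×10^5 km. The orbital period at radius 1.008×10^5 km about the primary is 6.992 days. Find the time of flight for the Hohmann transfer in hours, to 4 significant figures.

t = 34.86 hours

From Kepler's third law T² = 4π²r³/μ at r = 1.008×10^5 km, T = 6.992 days = 6.992 × 86400 s = 6.041088×10^5 s: μ = 4π²r³/T² = 1.10793×10^5 km³/s².
The Hohmann ellipse has a_t = (r₁ + r₂)/2 = 56130 km.
Half the transfer-orbit period gives t = π√(a_t³/μ) = 1.255×10^5 s.
Converting: 1.255×10^5 s ÷ 3600 s/hour = 34.86 hours.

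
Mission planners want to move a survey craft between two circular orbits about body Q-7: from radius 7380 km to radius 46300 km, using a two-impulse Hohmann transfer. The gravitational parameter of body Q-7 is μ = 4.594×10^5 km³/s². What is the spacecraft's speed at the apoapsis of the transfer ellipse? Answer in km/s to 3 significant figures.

v = 1.65 km/s

Transfer-ellipse semi-major axis a_t = (r₁ + r₂)/2 = (7380 + 46300)/2 = 26840 km.
At apoapsis, r = 46300 km.
Applying v² = μ(2/r − 1/a_t): v = 1.652 km/s.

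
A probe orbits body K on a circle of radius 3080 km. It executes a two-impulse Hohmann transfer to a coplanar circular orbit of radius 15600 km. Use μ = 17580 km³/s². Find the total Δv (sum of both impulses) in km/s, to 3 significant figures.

Δv = 1.15 km/s

Transfer-ellipse semi-major axis a_t = (r₁ + r₂)/2 = (3080 + 15600)/2 = 9340 km.
At r₁ the circular-orbit speed is v₁ = √(μ/r₁) = 2.38910 km/s.
On the transfer ellipse at r₁, vis-viva equation gives v_p = √[μ(2/r₁ − 1/a_t)] = 3.08761 km/s.
First burn Δv₁ = |v_p − v₁| = 0.69851 km/s.
Circular speed at r₂: v₂ = √(μ/r₂) = 1.06157 km/s.
Transfer-orbit speed at r₂: v_a = √[μ(2/r₂ − 1/a_t)] = 0.609606 km/s.
Second burn Δv₂ = |v₂ − v_a| = 0.45196 km/s.
Δv = Δv₁ + Δv₂ = 0.69851 + 0.45196 = 1.150 km/s.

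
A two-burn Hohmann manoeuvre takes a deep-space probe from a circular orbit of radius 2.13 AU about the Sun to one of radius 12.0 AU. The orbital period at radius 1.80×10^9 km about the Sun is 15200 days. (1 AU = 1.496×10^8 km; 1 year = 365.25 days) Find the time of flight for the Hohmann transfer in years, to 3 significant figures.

From Kepler's third law T² = 4π²r³/μ at r = 1.80×10^9 km, T = 15200 days = 15200 × 86400 s = 1.31328×10^9 s: μ = 4π²r³/T² = 1.33494×10^11 km³/s².
In km: r₁ = 2.13 × 1.496×10^8 = 3.18648×10^8 km; r₂ = 12.0 × 1.496×10^8 = 1.7952×10^9 km.
The Hohmann ellipse has a_t = (r₁ + r₂)/2 = 1.056924×10^9 km.
Transfer time t = π√(a_t³/μ) = π√((1.056924×10^9)³ / 1.33494×10^11) = 2.955×10^8 s.
Converting: 2.955×10^8 s ÷ 3.15576×10^7 s/year (365.25 × 86400) = 9.36 years.

t = 9.36 years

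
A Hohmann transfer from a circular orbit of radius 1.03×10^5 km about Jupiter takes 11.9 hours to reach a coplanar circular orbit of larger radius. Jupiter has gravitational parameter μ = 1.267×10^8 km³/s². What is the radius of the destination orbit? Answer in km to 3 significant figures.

r₂ = 4.70×10^5 km

Transfer time t = 11.9 hours = 42840 s, and t = π√(a_t³/μ).
So a_t = (μ t²/π²)^(1/3) = (1.267×10^8 × (42840)² / π²)^(1/3) = 2.8668×10^5 km.
Since a_t = (r₁ + r₂)/2, r₂ = 2a_t − r₁ = 2×2.8668×10^5 − 1.030×10^5 = 4.7036×10^5 km.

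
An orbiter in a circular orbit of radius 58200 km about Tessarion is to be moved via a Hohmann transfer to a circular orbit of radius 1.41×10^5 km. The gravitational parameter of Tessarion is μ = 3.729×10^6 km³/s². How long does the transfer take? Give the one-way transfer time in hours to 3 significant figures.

Semi-major axis of the transfer orbit: a_t = (58200 + 1.410×10^5)/2 = 99600 km.
By Kepler's third law the transfer-orbit period is T = 2π√(a_t³/μ), so t = T/2 = 51140 s.
Converting: 51140 s ÷ 3600 s/hour = 14.2 hours.

t = 14.2 hours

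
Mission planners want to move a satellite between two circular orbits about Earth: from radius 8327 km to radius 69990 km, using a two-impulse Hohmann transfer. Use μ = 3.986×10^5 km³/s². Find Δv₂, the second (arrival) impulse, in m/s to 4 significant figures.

Δv₂ = 1286 m/s

The Hohmann ellipse has a_t = (r₁ + r₂)/2 = 39158.5 km.
On the circular orbit at r = 69990 km, v_c = √(μ/r) = 2.386 km/s.
Transfer-orbit speed at the same r (vis-viva, a = a_t): v_t = √[μ(2/r − 1/a_t)] = 1.100 km/s.
Δv₂ = |v_t − v_c| = |1.100 − 2.386| = 1.286 km/s.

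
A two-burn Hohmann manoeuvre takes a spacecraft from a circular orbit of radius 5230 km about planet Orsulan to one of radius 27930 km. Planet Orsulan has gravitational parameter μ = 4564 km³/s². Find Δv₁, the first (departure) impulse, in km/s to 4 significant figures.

Δv₁ = 0.2783 km/s

Transfer-ellipse semi-major axis a_t = (r₁ + r₂)/2 = (5230 + 27930)/2 = 16580 km.
Circular speed at r = 5230 km: v_c = √(μ/r) = 0.93416 km/s.
Vis-viva on the transfer ellipse at r = 5230 km gives v_t = √[μ(2/r − 1/a_t)] = 1.2125 km/s.
Δv₁ = |v_t − v_c| = |1.2125 − 0.93416| = 0.2783 km/s.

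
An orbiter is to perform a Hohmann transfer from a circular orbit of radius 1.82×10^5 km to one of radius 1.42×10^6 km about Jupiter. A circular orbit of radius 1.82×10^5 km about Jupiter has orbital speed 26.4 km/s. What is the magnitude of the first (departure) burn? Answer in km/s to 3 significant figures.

Δv₁ = 8.75 km/s

From the circular-orbit relation v² = μ/r at r = 1.82×10^5 km: μ = v²r = (26.4)² × 1.82×10^5 = 1.26847×10^8 km³/s².
Semi-major axis of the transfer orbit: a_t = (1.820×10^5 + 1.420×10^6)/2 = 8.010×10^5 km.
Circular speed at r = 1.820×10^5 km: v_c = √(μ/r) = 26.400 km/s.
Transfer-orbit speed at the same r (vis-viva, a = a_t): v_t = √[μ(2/r − 1/a_t)] = 35.151 km/s.
Δv₁ = |v_t − v_c| = |35.151 − 26.400| = 8.751 km/s.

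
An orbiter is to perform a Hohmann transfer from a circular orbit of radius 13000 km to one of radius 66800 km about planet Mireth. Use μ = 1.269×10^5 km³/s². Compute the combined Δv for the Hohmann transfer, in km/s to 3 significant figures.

Δv = 1.51 km/s

Transfer-ellipse semi-major axis a_t = (r₁ + r₂)/2 = (13000 + 66800)/2 = 39900 km.
At r₁ the circular-orbit speed is v₁ = √(μ/r₁) = 3.1243 km/s.
On the transfer ellipse at r₁, vis-viva equation gives v_p = √[μ(2/r₁ − 1/a_t)] = 4.0426 km/s.
First burn Δv₁ = |v_p − v₁| = 0.9183 km/s.
At r₂, v₂ = √(μ/r₂) = 1.3783 km/s.
Transfer-orbit speed at r₂: v_a = √[μ(2/r₂ − 1/a_t)] = 0.78673 km/s.
Second burn Δv₂ = |v₂ − v_a| = 0.5916 km/s.
Total Δv = Δv₁ + Δv₂ = 1.510 km/s.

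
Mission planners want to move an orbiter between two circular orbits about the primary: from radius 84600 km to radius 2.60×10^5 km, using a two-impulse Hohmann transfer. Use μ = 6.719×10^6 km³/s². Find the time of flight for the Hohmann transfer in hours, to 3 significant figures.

t = 24.1 hours

Transfer-ellipse semi-major axis a_t = (r₁ + r₂)/2 = (84600 + 2.600×10^5)/2 = 1.723×10^5 km.
Half the transfer-orbit period gives t = π√(a_t³/μ) = 86680 s.
Converting: 86680 s ÷ 3600 s/hour = 24.1 hours.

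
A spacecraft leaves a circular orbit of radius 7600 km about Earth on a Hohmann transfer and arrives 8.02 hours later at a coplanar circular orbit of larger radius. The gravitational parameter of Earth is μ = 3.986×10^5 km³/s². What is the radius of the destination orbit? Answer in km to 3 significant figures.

r₂ = 57000 km

Transfer time t = 8.02 hours = 28872 s, and t = π√(a_t³/μ).
So a_t = (μ t²/π²)^(1/3) = (3.986×10^5 × (28872)² / π²)^(1/3) = 32290 km.
Since a_t = (r₁ + r₂)/2, r₂ = 2a_t − r₁ = 2×32290 − 7600 = 56980 km.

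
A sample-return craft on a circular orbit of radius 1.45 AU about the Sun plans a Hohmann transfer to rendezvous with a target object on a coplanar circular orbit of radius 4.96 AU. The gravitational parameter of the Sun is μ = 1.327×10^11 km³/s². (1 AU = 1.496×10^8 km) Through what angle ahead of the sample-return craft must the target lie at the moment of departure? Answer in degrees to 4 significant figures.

φ = 86.50°

In km: r₁ = 1.45 × 1.496×10^8 = 2.1692×10^8 km; r₂ = 4.96 × 1.496×10^8 = 7.42016×10^8 km.
Semi-major axis of the transfer orbit: a_t = (2.1692×10^8 + 7.42016×10^8)/2 = 4.79468×10^8 km.
Transfer time t = π√(a_t³/μ) = 9.05428×10^7 s.
Target angular speed ω₂ = √(μ/r₂³) = 1.80225×10^-8 rad/s.
Angle swept by the target during transfer: ω₂·t = 1.6318 rad = 93.50°.
The sample-return craft traverses 180° on the transfer ellipse, so the target must lead by 180° − 93.50° = 86.50°.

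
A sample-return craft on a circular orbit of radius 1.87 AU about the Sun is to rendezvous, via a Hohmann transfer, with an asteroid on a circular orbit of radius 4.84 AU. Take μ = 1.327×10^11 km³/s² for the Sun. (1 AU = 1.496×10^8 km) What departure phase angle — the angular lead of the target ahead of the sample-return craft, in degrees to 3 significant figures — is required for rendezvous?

In km: r₁ = 1.87 × 1.496×10^8 = 2.79752×10^8 km; r₂ = 4.84 × 1.496×10^8 = 7.24064×10^8 km.
Semi-major axis of the transfer orbit: a_t = (2.79752×10^8 + 7.24064×10^8)/2 = 5.01908×10^8 km.
Transfer time t = π√(a_t³/μ) = 9.697×10^7 s.
The target's mean motion on its circular orbit is ω₂ = √(μ/r₂³) = 1.870×10^-8 rad/s.
Angle swept by the target during transfer: ω₂·t = 1.813 rad = 103.9°.
Arrival is 180° from departure on the ellipse, so φ = 180° − 103.9° = 76.1°.

φ = 76.1°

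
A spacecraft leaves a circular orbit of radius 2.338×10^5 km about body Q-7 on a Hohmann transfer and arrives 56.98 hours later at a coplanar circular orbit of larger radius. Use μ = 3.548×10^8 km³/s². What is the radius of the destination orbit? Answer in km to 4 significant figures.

r₂ = 2.062×10^6 km

Transfer time t = 56.98 hours = 2.05128×10^5 s, and t = π√(a_t³/μ).
So a_t = (μ t²/π²)^(1/3) = (3.548×10^8 × (2.05128×10^5)² / π²)^(1/3) = 1.1479×10^6 km.
Since a_t = (r₁ + r₂)/2, r₂ = 2a_t − r₁ = 2×1.1479×10^6 − 2.338×10^5 = 2.062×10^6 km.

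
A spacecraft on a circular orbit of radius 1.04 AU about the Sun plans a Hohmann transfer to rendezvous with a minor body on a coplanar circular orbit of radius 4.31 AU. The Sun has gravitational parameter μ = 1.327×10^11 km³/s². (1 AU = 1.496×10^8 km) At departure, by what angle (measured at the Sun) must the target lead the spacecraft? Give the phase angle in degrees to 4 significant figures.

φ = 91.99°

In km: r₁ = 1.04 × 1.496×10^8 = 1.55584×10^8 km; r₂ = 4.31 × 1.496×10^8 = 6.44776×10^8 km.
The Hohmann ellipse has a_t = (r₁ + r₂)/2 = 4.0018×10^8 km.
Transfer time t = π√(a_t³/μ) = 6.904×10^7 s.
Target angular speed ω₂ = √(μ/r₂³) = 2.225×10^-8 rad/s.
Angle swept by the target during transfer: ω₂·t = 1.536 rad = 88.01°.
Arrival is 180° from departure on the ellipse, so φ = 180° − 88.01° = 91.99°.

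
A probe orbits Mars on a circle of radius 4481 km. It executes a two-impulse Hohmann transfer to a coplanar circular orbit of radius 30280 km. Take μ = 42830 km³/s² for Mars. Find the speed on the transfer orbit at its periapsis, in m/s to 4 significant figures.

Semi-major axis of the transfer orbit: a_t = (4481 + 30280)/2 = 17380.5 km.
At periapsis, r = 4481 km.
From the vis-viva equation, v = √[μ(2/r − 1/a_t)] = 4.081 km/s.

v = 4081 m/s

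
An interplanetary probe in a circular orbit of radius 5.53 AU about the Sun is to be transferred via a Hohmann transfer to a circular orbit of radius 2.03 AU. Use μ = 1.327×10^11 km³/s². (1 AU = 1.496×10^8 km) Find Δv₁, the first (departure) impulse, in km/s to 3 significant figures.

In km: r₁ = 5.53 × 1.496×10^8 = 8.27288×10^8 km; r₂ = 2.03 × 1.496×10^8 = 3.03688×10^8 km.
Semi-major axis of the transfer orbit: a_t = (8.27288×10^8 + 3.03688×10^8)/2 = 5.65488×10^8 km.
On the circular orbit at r = 8.27288×10^8 km, v_c = √(μ/r) = 12.665 km/s.
Vis-viva on the transfer ellipse at r = 8.27288×10^8 km gives v_t = √[μ(2/r − 1/a_t)] = 9.2813 km/s.
Δv₁ = |v_t − v_c| = |9.2813 − 12.665| = 3.384 km/s.

Δv₁ = 3.38 km/s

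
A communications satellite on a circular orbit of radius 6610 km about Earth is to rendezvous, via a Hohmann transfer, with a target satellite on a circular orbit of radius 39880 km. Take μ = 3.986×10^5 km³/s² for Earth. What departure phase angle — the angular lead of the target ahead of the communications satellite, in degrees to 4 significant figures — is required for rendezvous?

Transfer-ellipse semi-major axis a_t = (r₁ + r₂)/2 = (6610 + 39880)/2 = 23245 km.
The half-period of the transfer ellipse is t = π√(a_t³/μ) = 17640 s.
Target angular speed ω₂ = √(μ/r₂³) = 7.927×10^-5 rad/s.
Angle swept by the target during transfer: ω₂·t = 1.398 rad = 80.10°.
The communications satellite traverses 180° on the transfer ellipse, so the target must lead by 180° − 80.10° = 99.90°.

φ = 99.90°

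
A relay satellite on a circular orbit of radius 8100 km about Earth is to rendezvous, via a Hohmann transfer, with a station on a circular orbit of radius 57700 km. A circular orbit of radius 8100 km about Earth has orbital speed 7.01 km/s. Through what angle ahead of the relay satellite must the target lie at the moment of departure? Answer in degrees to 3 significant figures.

From the circular-orbit relation v² = μ/r at r = 8100 km: μ = v²r = (7.01)² × 8100 = 3.98035×10^5 km³/s².
The Hohmann ellipse has a_t = (r₁ + r₂)/2 = 32900 km.
Transfer time t = π√(a_t³/μ) = 29715.51 s.
Target angular speed ω₂ = √(μ/r₂³) = 4.551943×10^-5 rad/s.
Angle swept by the target during transfer: ω₂·t = 1.352633 rad = 77.5002°.
Arrival is 180° from departure on the ellipse, so φ = 180° − 77.5002° = 102°.

φ = 102°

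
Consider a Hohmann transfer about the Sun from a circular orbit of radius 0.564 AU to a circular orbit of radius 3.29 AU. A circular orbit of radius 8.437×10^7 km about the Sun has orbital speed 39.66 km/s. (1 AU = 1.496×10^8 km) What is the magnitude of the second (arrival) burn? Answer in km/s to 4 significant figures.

Δv₂ = 7.537 km/s

From the circular-orbit relation v² = μ/r at r = 8.437×10^7 km: μ = v²r = (39.66)² × 8.437×10^7 = 1.32707×10^11 km³/s².
In km: r₁ = 0.564 × 1.496×10^8 = 8.43744×10^7 km; r₂ = 3.29 × 1.496×10^8 = 4.92184×10^8 km.
Semi-major axis of the transfer orbit: a_t = (8.43744×10^7 + 4.92184×10^8)/2 = 2.882792×10^8 km.
On the circular orbit at r = 4.92184×10^8 km, v_c = √(μ/r) = 16.42 km/s.
Transfer-orbit speed at the same r (vis-viva, a = a_t): v_t = √[μ(2/r − 1/a_t)] = 8.883 km/s.
Δv₂ = |v_t − v_c| = |8.883 − 16.42| = 7.537 km/s.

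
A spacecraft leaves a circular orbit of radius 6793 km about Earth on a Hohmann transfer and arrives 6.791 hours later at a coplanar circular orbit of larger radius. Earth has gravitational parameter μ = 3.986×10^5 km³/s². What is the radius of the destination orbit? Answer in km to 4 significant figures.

Transfer time t = 6.791 hours = 24447.6 s, and t = π√(a_t³/μ).
So a_t = (μ t²/π²)^(1/3) = (3.986×10^5 × (24447.6)² / π²)^(1/3) = 28900 km.
Since a_t = (r₁ + r₂)/2, r₂ = 2a_t − r₁ = 2×28900 − 6793 = 51007 km.

r₂ = 51010 km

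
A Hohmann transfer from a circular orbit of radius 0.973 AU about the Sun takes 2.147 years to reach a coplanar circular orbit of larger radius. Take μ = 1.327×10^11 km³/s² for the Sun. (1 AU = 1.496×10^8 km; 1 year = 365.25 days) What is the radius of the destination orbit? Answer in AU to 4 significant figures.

r₂ = 4.310 AU

In km: r₁ = 0.973 × 1.496×10^8 = 1.455608×10^8 km.
Transfer time t = 2.147 years × 365.25 × 86400 s = 6.77541672×10^7 s, and t = π√(a_t³/μ).
So a_t = (μ t²/π²)^(1/3) = (1.327×10^11 × (6.77541672×10^7)² / π²)^(1/3) = 3.9520×10^8 km.
Since a_t = (r₁ + r₂)/2, r₂ = 2a_t − r₁ = 2×3.9520×10^8 − 1.455608×10^8 = 6.448392×10^8 km.
In AU: r₂ = 6.448392×10^8 / 1.496×10^8 = 4.310 AU.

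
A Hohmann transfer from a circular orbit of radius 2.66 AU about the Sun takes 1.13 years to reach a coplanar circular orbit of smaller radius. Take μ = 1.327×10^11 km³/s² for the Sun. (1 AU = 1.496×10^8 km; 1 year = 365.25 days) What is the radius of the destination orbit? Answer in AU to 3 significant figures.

In km: r₁ = 2.66 × 1.496×10^8 = 3.97936×10^8 km.
Transfer time t = 1.13 years × 365.25 × 86400 s = 3.5660088×10^7 s, and t = π√(a_t³/μ).
So a_t = (μ t²/π²)^(1/3) = (1.327×10^11 × (3.5660088×10^7)² / π²)^(1/3) = 2.5762×10^8 km.
Since a_t = (r₁ + r₂)/2, r₂ = 2a_t − r₁ = 2×2.5762×10^8 − 3.97936×10^8 = 1.17304×10^8 km.
In AU: r₂ = 1.17304×10^8 / 1.496×10^8 = 0.784 AU.

r₂ = 0.784 AU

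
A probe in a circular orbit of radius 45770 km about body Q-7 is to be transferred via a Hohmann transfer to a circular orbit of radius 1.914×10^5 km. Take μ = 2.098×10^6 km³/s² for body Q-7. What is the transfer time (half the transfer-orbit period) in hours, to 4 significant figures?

The Hohmann ellipse has a_t = (r₁ + r₂)/2 = 1.18585×10^5 km.
Half the transfer-orbit period gives t = π√(a_t³/μ) = 88570 s.
Converting: 88570 s ÷ 3600 s/hour = 24.60 hours.

t = 24.60 hours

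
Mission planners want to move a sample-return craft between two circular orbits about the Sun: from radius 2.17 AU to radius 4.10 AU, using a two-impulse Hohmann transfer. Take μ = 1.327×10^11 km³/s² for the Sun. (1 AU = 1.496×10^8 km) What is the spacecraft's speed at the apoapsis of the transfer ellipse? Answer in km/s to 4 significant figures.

In km: r₁ = 2.17 × 1.496×10^8 = 3.24632×10^8 km; r₂ = 4.10 × 1.496×10^8 = 6.1336×10^8 km.
The Hohmann ellipse has a_t = (r₁ + r₂)/2 = 4.68996×10^8 km.
The apoapsis of the transfer ellipse is at r = 6.1336×10^8 km.
Applying v² = μ(2/r − 1/a_t): v = 12.24 km/s.

v = 12.24 km/s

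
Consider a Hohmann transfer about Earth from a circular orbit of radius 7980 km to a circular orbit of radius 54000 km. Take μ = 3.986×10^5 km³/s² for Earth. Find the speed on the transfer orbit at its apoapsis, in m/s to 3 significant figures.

v = 1380 m/s

Transfer-ellipse semi-major axis a_t = (r₁ + r₂)/2 = (7980 + 54000)/2 = 30990 km.
The apoapsis of the transfer ellipse is at r = 54000 km.
Vis-viva: v = √[μ(2/r − 1/a_t)] = √[3.986×10^5 × (2/54000 − 1/30990)] = 1.379 km/s.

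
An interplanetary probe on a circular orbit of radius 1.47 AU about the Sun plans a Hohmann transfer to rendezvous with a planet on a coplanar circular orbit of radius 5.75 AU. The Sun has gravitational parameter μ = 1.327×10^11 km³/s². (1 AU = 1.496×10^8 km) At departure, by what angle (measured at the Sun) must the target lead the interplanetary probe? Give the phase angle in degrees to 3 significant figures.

In km: r₁ = 1.47 × 1.496×10^8 = 2.19912×10^8 km; r₂ = 5.75 × 1.496×10^8 = 8.602×10^8 km.
The Hohmann ellipse has a_t = (r₁ + r₂)/2 = 5.40056×10^8 km.
Transfer time t = π√(a_t³/μ) = 1.08236×10^8 s.
Target angular speed ω₂ = √(μ/r₂³) = 1.44390×10^-8 rad/s.
Angle swept by the target during transfer: ω₂·t = 1.5628 rad = 89.54°.
Arrival is 180° from departure on the ellipse, so φ = 180° − 89.54° = 90.5°.

φ = 90.5°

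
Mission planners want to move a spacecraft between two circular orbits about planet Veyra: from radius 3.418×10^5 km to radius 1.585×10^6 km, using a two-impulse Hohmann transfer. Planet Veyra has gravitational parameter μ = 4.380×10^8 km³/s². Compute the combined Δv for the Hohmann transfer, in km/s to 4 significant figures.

Transfer-ellipse semi-major axis a_t = (r₁ + r₂)/2 = (3.418×10^5 + 1.585×10^6)/2 = 9.634×10^5 km.
Circular speed at r₁: v₁ = √(μ/r₁) = √(4.380×10^8/3.418×10^5) = 35.80 km/s.
On the transfer ellipse at r₁, v² = μ(2/r − 1/a) gives v_p = √[μ(2/r₁ − 1/a_t)] = 45.92 km/s.
First burn Δv₁ = |v_p − v₁| = 10.12 km/s.
At r₂, v₂ = √(μ/r₂) = 16.6235 km/s.
Transfer-orbit speed at r₂: v_a = √[μ(2/r₂ − 1/a_t)] = 9.90159 km/s.
Second burn Δv₂ = |v₂ − v_a| = 6.722 km/s.
Total Δv = Δv₁ + Δv₂ = 16.84 km/s.

Δv = 16.84 km/s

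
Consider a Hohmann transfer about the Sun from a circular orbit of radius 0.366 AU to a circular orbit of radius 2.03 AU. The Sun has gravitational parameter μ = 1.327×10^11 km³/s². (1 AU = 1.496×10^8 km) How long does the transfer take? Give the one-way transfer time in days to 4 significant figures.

In km: r₁ = 0.366 × 1.496×10^8 = 5.47536×10^7 km; r₂ = 2.03 × 1.496×10^8 = 3.03688×10^8 km.
Semi-major axis of the transfer orbit: a_t = (5.47536×10^7 + 3.03688×10^8)/2 = 1.792208×10^8 km.
Half the transfer-orbit period gives t = π√(a_t³/μ) = 2.069×10^7 s.
Converting: 2.069×10^7 s ÷ 86400 s/day = 239.5 days.

t = 239.5 days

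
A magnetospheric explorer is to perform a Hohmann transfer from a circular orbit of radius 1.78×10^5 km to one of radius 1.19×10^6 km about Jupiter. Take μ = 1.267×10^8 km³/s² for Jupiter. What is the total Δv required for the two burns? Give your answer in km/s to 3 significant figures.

The Hohmann ellipse has a_t = (r₁ + r₂)/2 = 6.840×10^5 km.
At r₁ the circular-orbit speed is v₁ = √(μ/r₁) = 26.6795 km/s.
On the transfer ellipse at r₁, vis-viva gives v_p = √[μ(2/r₁ − 1/a_t)] = 35.1904 km/s.
First burn Δv₁ = |v_p − v₁| = 8.511 km/s.
At r₂, v₂ = √(μ/r₂) = 10.3185 km/s.
Transfer-orbit speed at r₂: v_a = √[μ(2/r₂ − 1/a_t)] = 5.26377 km/s.
Second burn Δv₂ = |v₂ − v_a| = 5.055 km/s.
Δv = Δv₁ + Δv₂ = 8.511 + 5.055 = 13.57 km/s.

Δv = 13.6 km/s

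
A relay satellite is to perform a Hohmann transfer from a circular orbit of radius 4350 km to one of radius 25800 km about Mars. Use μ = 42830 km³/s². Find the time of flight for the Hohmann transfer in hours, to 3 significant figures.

t = 7.80 hours

Semi-major axis of the transfer orbit: a_t = (4350 + 25800)/2 = 15075 km.
By Kepler's third law the transfer-orbit period is T = 2π√(a_t³/μ), so t = T/2 = 28097 s.
Converting: 28097 s ÷ 3600 s/hour = 7.80 hours.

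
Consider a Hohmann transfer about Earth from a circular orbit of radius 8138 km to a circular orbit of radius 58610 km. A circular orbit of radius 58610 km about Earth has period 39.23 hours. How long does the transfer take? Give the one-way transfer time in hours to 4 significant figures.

From Kepler's third law T² = 4π²r³/μ at r = 58610 km, T = 39.23 hours = 39.23 × 3600 s = 1.41228×10^5 s: μ = 4π²r³/T² = 3.98505×10^5 km³/s².
Semi-major axis of the transfer orbit: a_t = (8138 + 58610)/2 = 33374 km.
By Kepler's third law the transfer-orbit period is T = 2π√(a_t³/μ), so t = T/2 = 30340 s.
Converting: 30340 s ÷ 3600 s/hour = 8.428 hours.

t = 8.428 hours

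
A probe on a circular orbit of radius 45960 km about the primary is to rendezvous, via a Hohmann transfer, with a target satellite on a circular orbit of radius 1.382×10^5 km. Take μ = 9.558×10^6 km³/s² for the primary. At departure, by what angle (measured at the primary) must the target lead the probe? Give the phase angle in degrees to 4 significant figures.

Semi-major axis of the transfer orbit: a_t = (45960 + 1.382×10^5)/2 = 92080 km.
Transfer time t = π√(a_t³/μ) = 28393 s.
Target angular speed ω₂ = √(μ/r₂³) = 6.0176×10^-5 rad/s.
Angle swept by the target during transfer: ω₂·t = 1.70858 rad = 97.89°.
Arrival is 180° from departure on the ellipse, so φ = 180° − 97.89° = 82.11°.

φ = 82.11°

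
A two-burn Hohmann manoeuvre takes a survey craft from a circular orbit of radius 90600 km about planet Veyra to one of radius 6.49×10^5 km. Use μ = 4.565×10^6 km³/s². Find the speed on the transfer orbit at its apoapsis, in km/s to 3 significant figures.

v = 1.31 km/s

Semi-major axis of the transfer orbit: a_t = (90600 + 6.490×10^5)/2 = 3.698×10^5 km.
The apoapsis of the transfer ellipse is at r = 6.490×10^5 km.
Vis-viva: v = √[μ(2/r − 1/a_t)] = √[4.565×10^6 × (2/6.490×10^5 − 1/3.698×10^5)] = 1.313 km/s.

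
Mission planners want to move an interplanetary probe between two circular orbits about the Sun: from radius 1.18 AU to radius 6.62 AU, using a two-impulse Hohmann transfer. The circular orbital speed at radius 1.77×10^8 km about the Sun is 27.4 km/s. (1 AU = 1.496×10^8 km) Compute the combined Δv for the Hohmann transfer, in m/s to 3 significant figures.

Δv = 13500 m/s

From the circular-orbit relation v² = μ/r at r = 1.77×10^8 km: μ = v²r = (27.4)² × 1.77×10^8 = 1.32885×10^11 km³/s².
In km: r₁ = 1.18 × 1.496×10^8 = 1.76528×10^8 km; r₂ = 6.62 × 1.496×10^8 = 9.90352×10^8 km.
The Hohmann ellipse has a_t = (r₁ + r₂)/2 = 5.8344×10^8 km.
Circular speed at r₁: v₁ = √(μ/r₁) = √(1.32885×10^11/1.76528×10^8) = 27.437 km/s.
Transfer-orbit speed at r₁ (vis-viva): v_p = √[μ(2/r₁ − 1/a_t)] = 35.746 km/s.
First burn Δv₁ = |v_p − v₁| = 8.309 km/s.
At r₂, v₂ = √(μ/r₂) = 11.584 km/s.
Transfer-orbit speed at r₂: v_a = √[μ(2/r₂ − 1/a_t)] = 6.3716 km/s.
Second burn Δv₂ = |v₂ − v_a| = 5.212 km/s.
Δv = Δv₁ + Δv₂ = 8.309 + 5.212 = 13.52 km/s.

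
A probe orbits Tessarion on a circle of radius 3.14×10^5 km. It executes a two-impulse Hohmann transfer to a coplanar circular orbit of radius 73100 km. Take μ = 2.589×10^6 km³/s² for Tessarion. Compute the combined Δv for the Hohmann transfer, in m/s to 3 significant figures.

Δv = 2740 m/s

The Hohmann ellipse has a_t = (r₁ + r₂)/2 = 1.9355×10^5 km.
At r₁ the circular-orbit speed is v₁ = √(μ/r₁) = 2.8714 km/s.
On the transfer ellipse at r₁, vis-viva equation gives v_a = √[μ(2/r₁ − 1/a_t)] = 1.7647 km/s.
First burn Δv₁ = |v_a − v₁| = 1.107 km/s.
At r₂, v₂ = √(μ/r₂) = 5.951 km/s.
Transfer-orbit speed at r₂: v_p = √[μ(2/r₂ − 1/a_t)] = 7.580 km/s.
Second burn Δv₂ = |v₂ − v_p| = 1.629 km/s.
Total Δv = Δv₁ + Δv₂ = 2.736 km/s.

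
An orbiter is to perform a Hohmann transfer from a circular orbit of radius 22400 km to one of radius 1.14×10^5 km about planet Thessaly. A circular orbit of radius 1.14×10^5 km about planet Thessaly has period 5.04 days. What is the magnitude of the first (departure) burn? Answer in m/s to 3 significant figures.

Δv₁ = 1090 m/s

From Kepler's third law T² = 4π²r³/μ at r = 1.14×10^5 km, T = 5.04 days = 5.04 × 86400 s = 4.35456×10^5 s: μ = 4π²r³/T² = 3.08451×10^5 km³/s².
Semi-major axis of the transfer orbit: a_t = (22400 + 1.140×10^5)/2 = 68200 km.
On the circular orbit at r = 22400 km, v_c = √(μ/r) = 3.711 km/s.
Vis-viva on the transfer ellipse at r = 22400 km gives v_t = √[μ(2/r − 1/a_t)] = 4.798 km/s.
Δv₁ = |v_t − v_c| = |4.798 − 3.711| = 1.087 km/s.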